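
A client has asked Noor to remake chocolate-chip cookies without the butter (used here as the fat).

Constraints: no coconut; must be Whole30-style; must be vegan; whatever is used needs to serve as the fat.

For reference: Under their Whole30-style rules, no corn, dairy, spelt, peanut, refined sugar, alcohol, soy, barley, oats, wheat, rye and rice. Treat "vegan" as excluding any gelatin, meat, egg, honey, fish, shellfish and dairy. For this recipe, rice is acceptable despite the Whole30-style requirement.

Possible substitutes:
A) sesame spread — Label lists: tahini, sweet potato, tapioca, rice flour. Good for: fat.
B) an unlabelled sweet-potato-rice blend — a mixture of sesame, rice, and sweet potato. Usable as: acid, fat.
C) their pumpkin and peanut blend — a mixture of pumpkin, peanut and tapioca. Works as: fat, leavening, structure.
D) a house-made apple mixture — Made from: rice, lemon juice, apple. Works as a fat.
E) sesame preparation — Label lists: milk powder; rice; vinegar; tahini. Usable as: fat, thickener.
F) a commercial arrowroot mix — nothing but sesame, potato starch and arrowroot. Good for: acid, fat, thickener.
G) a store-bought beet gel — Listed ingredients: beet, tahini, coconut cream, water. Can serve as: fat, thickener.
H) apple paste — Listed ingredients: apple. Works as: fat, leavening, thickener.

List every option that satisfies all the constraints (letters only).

A: rice is permitted under the Whole30-style carve-out; nothing else excluded — OK
B: rice is permitted under the Whole30-style carve-out; nothing else excluded — OK
C: has peanut, so not Whole30-style — no
D: rice is permitted under the Whole30-style carve-out; nothing else excluded — OK
E: has milk powder, so not Whole30-style; has milk powder, so not vegan — out
F: every rule checks out — keep
G: has coconut cream, so not coconut-free — no
H: nothing on the exclusion list — OK

A, B, D, F, H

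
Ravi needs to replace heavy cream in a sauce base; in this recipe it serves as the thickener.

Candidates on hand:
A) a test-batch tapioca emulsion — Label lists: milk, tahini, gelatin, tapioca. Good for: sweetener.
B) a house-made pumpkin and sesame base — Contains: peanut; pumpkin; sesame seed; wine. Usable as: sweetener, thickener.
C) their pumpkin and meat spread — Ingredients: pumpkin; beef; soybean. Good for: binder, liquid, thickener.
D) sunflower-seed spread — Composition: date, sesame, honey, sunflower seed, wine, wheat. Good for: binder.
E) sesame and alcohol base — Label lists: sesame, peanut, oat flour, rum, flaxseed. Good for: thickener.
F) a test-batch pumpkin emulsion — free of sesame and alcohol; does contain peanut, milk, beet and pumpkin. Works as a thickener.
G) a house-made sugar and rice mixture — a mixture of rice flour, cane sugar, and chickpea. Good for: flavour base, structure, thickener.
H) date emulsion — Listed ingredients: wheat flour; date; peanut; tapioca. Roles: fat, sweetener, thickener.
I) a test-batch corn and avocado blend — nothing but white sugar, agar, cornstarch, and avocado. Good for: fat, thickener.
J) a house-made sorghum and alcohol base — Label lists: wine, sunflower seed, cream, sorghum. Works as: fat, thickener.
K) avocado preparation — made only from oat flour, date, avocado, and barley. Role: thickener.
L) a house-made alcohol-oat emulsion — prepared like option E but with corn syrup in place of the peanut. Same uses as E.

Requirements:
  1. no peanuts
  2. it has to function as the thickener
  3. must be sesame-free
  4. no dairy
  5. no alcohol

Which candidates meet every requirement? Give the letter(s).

A: not usable as a thickener; has milk, so not dairy-free (and 1 more) — out
B: has peanut, so not peanut-free; has wine, so not alcohol-free (and 1 more) — reject
C: no peanut, no dairy — OK
D: not usable as a thickener; has wine, so not alcohol-free (and 1 more) — out
E: has peanut, so not peanut-free; has rum, so not alcohol-free (and 1 more) — reject
F: has milk, so not dairy-free; has peanut, so not peanut-free — no
G: only rice flour, cane sugar, and chickpea; none excluded — valid
H: has peanut, so not peanut-free — no
I: no dairy, no peanut — keep
J: has cream, so not dairy-free; has wine, so not alcohol-free — reject
K: all constraints satisfied — OK
L: has rum, so not alcohol-free; has sesame, so not sesame-free — reject

C, G, I, K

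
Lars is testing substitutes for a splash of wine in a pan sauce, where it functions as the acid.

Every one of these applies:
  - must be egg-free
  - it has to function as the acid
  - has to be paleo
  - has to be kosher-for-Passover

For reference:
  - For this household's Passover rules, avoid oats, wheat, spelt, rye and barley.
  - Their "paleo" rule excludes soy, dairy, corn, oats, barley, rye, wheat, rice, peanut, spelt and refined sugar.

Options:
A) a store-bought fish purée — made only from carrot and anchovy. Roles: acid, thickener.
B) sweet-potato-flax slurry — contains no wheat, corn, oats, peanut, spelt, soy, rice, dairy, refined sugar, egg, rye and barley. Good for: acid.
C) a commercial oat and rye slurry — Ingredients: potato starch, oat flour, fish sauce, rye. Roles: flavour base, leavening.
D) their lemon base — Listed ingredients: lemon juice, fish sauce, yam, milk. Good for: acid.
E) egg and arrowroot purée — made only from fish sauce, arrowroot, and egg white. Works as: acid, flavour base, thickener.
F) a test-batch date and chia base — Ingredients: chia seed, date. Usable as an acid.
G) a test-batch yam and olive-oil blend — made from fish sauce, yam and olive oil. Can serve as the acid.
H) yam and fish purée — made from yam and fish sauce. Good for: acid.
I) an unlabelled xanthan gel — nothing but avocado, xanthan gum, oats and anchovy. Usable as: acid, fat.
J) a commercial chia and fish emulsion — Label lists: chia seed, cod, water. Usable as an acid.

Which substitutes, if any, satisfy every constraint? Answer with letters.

A: only anchovy and carrot; none excluded — OK
B: works as an acid, kosher-for-Passover, no egg — OK
C: not usable as an acid; has oat flour, so not kosher-for-Passover (and 1 more) — no
D: has milk, so not paleo — out
E: has egg white, so not egg-free — out
F: works as an acid, no egg, kosher-for-Passover — keep
G: works as an acid, no egg, paleo — valid
H: only fish sauce and yam; none excluded — keep
I: has oats, so not kosher-for-Passover; has oats, so not paleo — out
J: nothing on the exclusion list — valid

A, B, F, G, H, J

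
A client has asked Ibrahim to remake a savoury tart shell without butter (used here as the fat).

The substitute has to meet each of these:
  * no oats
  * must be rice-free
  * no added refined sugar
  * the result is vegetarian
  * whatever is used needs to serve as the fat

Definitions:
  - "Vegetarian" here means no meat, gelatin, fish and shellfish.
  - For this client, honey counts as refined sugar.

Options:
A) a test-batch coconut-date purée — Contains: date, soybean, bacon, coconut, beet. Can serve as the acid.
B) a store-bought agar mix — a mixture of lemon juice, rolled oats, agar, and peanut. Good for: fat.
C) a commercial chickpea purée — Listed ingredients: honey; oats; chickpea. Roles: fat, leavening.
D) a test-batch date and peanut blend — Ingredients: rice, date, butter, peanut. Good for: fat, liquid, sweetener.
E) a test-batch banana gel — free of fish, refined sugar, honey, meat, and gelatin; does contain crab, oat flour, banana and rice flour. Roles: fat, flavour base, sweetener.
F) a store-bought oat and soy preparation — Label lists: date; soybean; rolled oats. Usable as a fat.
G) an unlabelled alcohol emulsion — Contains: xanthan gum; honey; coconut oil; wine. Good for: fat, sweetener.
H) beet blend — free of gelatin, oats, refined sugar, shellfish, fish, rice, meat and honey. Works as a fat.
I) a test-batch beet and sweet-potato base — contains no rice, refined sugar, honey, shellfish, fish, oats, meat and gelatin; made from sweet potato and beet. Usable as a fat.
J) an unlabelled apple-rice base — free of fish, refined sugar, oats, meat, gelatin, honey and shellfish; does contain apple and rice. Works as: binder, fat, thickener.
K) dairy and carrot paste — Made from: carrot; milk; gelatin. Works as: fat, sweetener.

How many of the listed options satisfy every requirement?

A: not usable as a fat; has bacon, so not vegetarian — no
B: has rolled oats, so not oat-free — no
C: has oats, so not oat-free; has honey, so not no-added-sugar — no
D: has rice, so not rice-free — out
E: has crab, so not vegetarian; has oat flour, so not oat-free (and 1 more) — out
F: has rolled oats, so not oat-free — reject
G: has honey, so not no-added-sugar — reject
H: works as a fat, vegetarian, no oats — keep
I: vegetarian, no oats — keep
J: has rice, so not rice-free — reject
K: has gelatin, so not vegetarian — out

2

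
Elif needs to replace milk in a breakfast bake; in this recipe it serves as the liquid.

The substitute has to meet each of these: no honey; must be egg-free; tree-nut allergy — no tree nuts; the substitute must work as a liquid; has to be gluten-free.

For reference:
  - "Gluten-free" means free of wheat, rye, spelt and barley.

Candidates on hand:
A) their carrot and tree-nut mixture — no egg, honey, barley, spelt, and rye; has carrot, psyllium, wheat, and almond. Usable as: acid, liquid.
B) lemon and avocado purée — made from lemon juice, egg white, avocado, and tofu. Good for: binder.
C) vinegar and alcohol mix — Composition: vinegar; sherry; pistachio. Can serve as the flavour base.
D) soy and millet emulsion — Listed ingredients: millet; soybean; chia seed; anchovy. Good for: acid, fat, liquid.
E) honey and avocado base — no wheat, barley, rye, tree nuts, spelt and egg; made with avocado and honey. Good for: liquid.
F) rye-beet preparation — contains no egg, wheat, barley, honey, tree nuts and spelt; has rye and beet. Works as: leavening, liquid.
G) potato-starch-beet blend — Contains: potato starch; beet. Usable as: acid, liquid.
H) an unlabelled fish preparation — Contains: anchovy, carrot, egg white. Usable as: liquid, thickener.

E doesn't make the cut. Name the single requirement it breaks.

usable as a liquid: satisfied
gluten-free: satisfied
egg-free: satisfied
tree-nut-free: satisfied
honey-free: has honey — fails

honey-free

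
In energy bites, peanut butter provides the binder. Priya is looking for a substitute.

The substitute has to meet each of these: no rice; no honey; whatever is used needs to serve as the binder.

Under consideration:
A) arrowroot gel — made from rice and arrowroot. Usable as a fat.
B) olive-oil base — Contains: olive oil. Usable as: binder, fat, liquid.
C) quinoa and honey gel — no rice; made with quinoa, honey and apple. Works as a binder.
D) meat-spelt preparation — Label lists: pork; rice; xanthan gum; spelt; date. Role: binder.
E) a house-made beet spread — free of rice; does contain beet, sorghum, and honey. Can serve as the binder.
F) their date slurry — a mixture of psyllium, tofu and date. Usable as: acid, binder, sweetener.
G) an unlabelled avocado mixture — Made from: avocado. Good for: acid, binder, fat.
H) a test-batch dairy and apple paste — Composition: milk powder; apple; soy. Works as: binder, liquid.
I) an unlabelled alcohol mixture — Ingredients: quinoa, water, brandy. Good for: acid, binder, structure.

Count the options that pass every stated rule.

A: not usable as a binder; has rice, so not rice-free — no
B: nothing on the exclusion list — OK
C: has honey, so not honey-free — no
D: has rice, so not rice-free — no
E: has honey, so not honey-free — no
F: no rice, no honey — OK
G: only avocado; none excluded — keep
H: every rule checks out — keep
I: only brandy, water, and quinoa; none excluded — OK

5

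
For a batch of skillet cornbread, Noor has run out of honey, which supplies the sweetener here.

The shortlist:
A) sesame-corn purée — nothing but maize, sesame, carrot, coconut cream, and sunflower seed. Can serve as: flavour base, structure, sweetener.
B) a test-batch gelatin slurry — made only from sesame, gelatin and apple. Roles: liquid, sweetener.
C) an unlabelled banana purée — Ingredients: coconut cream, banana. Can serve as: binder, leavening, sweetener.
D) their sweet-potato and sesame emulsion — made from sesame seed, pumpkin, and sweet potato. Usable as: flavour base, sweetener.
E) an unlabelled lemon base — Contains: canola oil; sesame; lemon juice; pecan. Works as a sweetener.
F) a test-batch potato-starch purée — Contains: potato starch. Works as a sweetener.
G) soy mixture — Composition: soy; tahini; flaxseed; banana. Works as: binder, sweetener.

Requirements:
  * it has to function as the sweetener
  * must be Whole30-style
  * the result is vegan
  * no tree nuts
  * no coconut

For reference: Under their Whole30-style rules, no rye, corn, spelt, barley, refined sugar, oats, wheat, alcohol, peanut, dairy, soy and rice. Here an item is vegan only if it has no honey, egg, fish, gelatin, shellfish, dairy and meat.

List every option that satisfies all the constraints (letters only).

A: has maize, so not Whole30-style; has coconut cream, so not coconut-free — reject
B: has gelatin, so not vegan — reject
C: has coconut cream, so not coconut-free — out
D: only sesame seed, pumpkin and sweet potato; none excluded — valid
E: has pecan, so not tree-nut-free — reject
F: nothing on the exclusion list — valid
G: has soy, so not Whole30-style — no

D, F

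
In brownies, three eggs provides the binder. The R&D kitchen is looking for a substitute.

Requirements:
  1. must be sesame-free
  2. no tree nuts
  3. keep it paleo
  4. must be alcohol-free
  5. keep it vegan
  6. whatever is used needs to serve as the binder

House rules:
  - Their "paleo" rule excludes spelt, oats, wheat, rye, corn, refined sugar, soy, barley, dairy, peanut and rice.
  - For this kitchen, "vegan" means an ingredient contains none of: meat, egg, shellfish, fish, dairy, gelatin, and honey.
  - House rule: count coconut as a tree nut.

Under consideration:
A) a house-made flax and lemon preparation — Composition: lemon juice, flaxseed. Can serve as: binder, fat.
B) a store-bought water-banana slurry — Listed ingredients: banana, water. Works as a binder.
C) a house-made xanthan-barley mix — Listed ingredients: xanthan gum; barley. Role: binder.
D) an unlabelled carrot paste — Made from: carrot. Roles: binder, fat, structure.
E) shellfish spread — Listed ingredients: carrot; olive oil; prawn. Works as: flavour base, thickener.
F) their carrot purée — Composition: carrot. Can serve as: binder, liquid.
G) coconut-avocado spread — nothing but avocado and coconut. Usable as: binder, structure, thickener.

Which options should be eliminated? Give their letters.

A: every rule checks out — valid
B: only water and banana; none excluded — OK
C: has barley, so not paleo — reject
D: every rule checks out — OK
E: not usable as a binder; has prawn, so not vegan — no
F: vegan, paleo — OK
G: has coconut, so not tree-nut-free — no

C, E, G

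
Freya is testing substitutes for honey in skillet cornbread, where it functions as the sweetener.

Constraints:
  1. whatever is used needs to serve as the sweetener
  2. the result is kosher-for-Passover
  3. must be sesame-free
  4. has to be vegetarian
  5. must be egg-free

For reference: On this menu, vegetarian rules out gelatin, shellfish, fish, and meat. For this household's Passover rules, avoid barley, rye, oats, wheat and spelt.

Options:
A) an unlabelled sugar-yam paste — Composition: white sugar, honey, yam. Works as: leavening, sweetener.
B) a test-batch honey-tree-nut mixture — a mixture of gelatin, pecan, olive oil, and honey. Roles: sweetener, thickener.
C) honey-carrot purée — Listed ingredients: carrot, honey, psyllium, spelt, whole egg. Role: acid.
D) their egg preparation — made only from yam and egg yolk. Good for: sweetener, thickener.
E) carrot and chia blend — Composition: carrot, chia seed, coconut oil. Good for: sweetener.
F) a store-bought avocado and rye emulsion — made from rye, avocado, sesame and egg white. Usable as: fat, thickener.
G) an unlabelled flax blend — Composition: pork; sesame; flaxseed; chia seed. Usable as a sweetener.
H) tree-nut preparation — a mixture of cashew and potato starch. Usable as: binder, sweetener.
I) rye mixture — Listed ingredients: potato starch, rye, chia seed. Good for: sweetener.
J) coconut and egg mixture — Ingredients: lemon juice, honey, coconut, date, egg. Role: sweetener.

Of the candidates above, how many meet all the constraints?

3

A: all constraints satisfied — OK
B: has gelatin, so not vegetarian — reject
C: not usable as a sweetener; has spelt, so not kosher-for-Passover (and 1 more) — out
D: has egg yolk, so not egg-free — reject
E: nothing on the exclusion list — OK
F: not usable as a sweetener; has rye, so not kosher-for-Passover (and 2 more) — no
G: has pork, so not vegetarian; has sesame, so not sesame-free — no
H: only cashew and potato starch; none excluded — keep
I: has rye, so not kosher-for-Passover — reject
J: has egg, so not egg-free — no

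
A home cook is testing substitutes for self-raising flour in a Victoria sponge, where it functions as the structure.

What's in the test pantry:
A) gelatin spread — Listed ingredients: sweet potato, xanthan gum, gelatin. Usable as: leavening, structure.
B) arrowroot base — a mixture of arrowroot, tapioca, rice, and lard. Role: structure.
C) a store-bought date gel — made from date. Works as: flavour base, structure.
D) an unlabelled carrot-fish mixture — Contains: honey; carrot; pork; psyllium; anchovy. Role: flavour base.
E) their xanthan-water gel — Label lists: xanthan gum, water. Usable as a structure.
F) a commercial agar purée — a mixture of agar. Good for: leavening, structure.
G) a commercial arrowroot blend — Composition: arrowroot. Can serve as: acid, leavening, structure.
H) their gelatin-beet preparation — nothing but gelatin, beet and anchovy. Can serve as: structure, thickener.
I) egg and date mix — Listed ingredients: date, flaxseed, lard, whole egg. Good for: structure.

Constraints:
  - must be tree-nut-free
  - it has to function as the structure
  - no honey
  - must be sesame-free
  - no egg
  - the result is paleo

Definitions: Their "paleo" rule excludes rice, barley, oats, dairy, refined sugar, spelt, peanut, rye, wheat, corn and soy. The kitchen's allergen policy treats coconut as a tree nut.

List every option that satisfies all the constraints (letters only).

A: no egg, no sesame — valid
B: has rice, so not paleo — reject
C: only date; none excluded — OK
D: not usable as a structure; has honey, so not honey-free — no
E: tree-nut-free, no honey — keep
F: works as a structure, no egg, no honey — valid
G: only arrowroot; none excluded — keep
H: only anchovy, gelatin and beet; none excluded — valid
I: has whole egg, so not egg-free — out

A, C, E, F, G, H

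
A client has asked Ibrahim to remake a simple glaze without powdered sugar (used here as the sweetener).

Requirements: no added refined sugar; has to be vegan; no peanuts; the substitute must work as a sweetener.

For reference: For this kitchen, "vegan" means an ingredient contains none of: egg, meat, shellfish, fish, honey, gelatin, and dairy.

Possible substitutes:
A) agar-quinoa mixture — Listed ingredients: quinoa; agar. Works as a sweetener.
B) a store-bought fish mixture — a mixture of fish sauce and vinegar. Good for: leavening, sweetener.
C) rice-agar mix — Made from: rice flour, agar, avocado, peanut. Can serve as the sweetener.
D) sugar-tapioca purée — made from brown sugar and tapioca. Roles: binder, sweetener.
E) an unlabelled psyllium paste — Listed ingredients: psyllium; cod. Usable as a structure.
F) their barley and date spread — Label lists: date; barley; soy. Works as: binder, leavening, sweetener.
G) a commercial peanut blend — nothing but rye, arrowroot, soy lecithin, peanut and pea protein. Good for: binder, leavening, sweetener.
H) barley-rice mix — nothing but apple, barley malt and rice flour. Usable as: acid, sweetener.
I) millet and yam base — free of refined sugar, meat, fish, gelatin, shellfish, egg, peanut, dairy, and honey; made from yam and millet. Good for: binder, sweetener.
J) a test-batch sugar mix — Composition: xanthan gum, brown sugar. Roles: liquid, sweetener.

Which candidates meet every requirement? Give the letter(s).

A, F, H, I

A: works as a sweetener, vegan, no peanut — OK
B: has fish sauce, so not vegan — out
C: has peanut, so not peanut-free — out
D: has brown sugar, so not no-added-sugar — reject
E: not usable as a sweetener; has cod, so not vegan — reject
F: all constraints satisfied — valid
G: has peanut, so not peanut-free — out
H: all constraints satisfied — keep
I: vegan, no peanut — keep
J: has brown sugar, so not no-added-sugar — out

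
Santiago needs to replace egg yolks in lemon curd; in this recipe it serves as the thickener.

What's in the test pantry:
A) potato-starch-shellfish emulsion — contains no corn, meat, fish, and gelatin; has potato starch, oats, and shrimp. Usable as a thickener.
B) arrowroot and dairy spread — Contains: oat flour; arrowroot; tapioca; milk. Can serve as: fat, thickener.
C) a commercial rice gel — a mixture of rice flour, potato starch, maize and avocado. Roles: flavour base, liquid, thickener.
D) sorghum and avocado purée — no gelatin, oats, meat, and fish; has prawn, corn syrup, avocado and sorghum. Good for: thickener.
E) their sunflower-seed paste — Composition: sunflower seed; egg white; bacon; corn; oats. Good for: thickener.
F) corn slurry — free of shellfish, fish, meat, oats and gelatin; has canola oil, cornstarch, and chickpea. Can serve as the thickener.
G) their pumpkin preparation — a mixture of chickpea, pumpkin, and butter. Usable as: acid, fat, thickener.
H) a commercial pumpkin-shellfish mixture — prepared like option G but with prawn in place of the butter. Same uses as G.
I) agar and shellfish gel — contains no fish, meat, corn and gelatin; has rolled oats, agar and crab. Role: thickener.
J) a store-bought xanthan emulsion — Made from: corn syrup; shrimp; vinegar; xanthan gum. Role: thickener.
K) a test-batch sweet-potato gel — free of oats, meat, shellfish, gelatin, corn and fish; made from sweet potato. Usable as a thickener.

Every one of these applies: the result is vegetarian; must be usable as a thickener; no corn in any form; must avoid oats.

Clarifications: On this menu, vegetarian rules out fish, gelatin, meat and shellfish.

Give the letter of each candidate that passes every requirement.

G, K

A: has shrimp, so not vegetarian; has oats, so not oat-free — no
B: has oat flour, so not oat-free — reject
C: has maize, so not corn-free — no
D: has prawn, so not vegetarian; has corn syrup, so not corn-free — no
E: has bacon, so not vegetarian; has oats, so not oat-free (and 1 more) — out
F: has cornstarch, so not corn-free — out
G: only butter, pumpkin and chickpea; none excluded — keep
H: has prawn, so not vegetarian — reject
I: has crab, so not vegetarian; has rolled oats, so not oat-free — out
J: has shrimp, so not vegetarian; has corn syrup, so not corn-free — reject
K: all constraints satisfied — valid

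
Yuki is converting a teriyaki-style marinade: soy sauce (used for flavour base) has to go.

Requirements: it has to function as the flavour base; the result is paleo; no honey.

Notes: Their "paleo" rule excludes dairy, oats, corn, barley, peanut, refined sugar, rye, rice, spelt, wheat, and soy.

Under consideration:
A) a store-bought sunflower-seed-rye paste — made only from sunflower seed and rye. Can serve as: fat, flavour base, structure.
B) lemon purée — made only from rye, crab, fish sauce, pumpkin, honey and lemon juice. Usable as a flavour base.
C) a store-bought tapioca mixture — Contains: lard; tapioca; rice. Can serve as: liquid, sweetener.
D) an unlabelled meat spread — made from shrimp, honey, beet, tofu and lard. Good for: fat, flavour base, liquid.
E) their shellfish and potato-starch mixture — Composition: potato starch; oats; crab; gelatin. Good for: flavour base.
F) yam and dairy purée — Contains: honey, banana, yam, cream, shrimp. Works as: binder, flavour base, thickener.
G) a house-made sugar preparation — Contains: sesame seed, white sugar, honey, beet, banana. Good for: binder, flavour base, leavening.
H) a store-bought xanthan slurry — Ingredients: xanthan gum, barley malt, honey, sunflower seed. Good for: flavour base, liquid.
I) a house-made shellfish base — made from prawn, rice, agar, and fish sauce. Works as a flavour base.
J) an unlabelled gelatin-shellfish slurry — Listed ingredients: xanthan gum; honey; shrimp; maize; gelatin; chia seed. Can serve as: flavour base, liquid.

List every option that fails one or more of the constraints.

A, B, C, D, E, F, G, H, I, J

A: has rye, so not paleo — no
B: has rye, so not paleo; has honey, so not honey-free — no
C: not usable as a flavour base; has rice, so not paleo — no
D: has tofu, so not paleo; has honey, so not honey-free — reject
E: has oats, so not paleo — no
F: has cream, so not paleo; has honey, so not honey-free — out
G: has white sugar, so not paleo; has honey, so not honey-free — out
H: has barley malt, so not paleo; has honey, so not honey-free — out
I: has rice, so not paleo — out
J: has maize, so not paleo; has honey, so not honey-free — out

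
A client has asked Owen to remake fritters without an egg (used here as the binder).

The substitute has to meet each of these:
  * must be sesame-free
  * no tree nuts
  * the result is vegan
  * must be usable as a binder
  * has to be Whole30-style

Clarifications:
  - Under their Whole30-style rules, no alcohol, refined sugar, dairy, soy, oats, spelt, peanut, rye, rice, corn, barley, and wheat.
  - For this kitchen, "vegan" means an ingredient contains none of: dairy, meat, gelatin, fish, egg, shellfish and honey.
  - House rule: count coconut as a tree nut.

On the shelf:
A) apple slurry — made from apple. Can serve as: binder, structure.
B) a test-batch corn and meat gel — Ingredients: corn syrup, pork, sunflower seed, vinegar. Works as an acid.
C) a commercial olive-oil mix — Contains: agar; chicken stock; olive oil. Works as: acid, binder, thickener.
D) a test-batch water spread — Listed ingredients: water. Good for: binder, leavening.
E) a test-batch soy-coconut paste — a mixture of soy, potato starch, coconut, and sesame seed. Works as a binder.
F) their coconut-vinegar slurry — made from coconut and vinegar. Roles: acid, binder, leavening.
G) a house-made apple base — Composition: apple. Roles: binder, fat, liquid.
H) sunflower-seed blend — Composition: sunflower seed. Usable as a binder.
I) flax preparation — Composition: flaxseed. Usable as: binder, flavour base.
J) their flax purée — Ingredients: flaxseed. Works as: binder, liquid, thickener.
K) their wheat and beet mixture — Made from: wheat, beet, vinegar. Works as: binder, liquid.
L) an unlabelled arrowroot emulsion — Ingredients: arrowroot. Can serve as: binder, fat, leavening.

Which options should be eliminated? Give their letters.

B, C, E, F, K

A: all constraints satisfied — keep
B: not usable as a binder; has corn syrup, so not Whole30-style (and 1 more) — no
C: has chicken stock, so not vegan — no
D: all constraints satisfied — keep
E: has soy, so not Whole30-style; has sesame seed, so not sesame-free (and 1 more) — out
F: has coconut, so not tree-nut-free — no
G: only apple; none excluded — valid
H: tree-nut-free, vegan — keep
I: only flaxseed; none excluded — valid
J: only flaxseed; none excluded — valid
K: has wheat, so not Whole30-style — reject
L: tree-nut-free, Whole30-style — valid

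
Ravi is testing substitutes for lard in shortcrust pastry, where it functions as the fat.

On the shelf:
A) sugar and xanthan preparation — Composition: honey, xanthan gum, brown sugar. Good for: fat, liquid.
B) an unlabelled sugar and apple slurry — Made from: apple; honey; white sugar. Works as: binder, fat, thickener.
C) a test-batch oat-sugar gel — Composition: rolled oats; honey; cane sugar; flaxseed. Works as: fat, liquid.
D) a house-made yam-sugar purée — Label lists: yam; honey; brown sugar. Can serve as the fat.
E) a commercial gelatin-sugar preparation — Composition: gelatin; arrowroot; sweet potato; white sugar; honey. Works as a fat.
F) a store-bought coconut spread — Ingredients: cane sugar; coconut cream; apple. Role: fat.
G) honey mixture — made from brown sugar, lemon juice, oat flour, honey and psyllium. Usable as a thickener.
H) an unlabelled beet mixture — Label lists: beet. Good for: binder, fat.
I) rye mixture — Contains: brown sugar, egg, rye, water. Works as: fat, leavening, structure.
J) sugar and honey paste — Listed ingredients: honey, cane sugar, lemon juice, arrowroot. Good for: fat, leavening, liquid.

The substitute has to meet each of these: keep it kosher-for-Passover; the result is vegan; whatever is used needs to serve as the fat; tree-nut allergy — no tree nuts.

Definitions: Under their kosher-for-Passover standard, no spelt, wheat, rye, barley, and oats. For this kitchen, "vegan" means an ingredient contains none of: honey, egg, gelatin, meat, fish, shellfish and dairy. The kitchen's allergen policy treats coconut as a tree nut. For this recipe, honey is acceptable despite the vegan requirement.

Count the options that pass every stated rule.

A: honey is permitted under the vegan carve-out; nothing else excluded — valid
B: honey is permitted under the vegan carve-out; nothing else excluded — OK
C: has rolled oats, so not kosher-for-Passover — reject
D: honey is permitted under the vegan carve-out; nothing else excluded — OK
E: has gelatin, so not vegan — reject
F: has coconut cream, so not tree-nut-free — out
G: not usable as a fat; has oat flour, so not kosher-for-Passover — reject
H: nothing on the exclusion list — keep
I: has rye, so not kosher-for-Passover; has egg, so not vegan — out
J: honey is permitted under the vegan carve-out; nothing else excluded — keep

5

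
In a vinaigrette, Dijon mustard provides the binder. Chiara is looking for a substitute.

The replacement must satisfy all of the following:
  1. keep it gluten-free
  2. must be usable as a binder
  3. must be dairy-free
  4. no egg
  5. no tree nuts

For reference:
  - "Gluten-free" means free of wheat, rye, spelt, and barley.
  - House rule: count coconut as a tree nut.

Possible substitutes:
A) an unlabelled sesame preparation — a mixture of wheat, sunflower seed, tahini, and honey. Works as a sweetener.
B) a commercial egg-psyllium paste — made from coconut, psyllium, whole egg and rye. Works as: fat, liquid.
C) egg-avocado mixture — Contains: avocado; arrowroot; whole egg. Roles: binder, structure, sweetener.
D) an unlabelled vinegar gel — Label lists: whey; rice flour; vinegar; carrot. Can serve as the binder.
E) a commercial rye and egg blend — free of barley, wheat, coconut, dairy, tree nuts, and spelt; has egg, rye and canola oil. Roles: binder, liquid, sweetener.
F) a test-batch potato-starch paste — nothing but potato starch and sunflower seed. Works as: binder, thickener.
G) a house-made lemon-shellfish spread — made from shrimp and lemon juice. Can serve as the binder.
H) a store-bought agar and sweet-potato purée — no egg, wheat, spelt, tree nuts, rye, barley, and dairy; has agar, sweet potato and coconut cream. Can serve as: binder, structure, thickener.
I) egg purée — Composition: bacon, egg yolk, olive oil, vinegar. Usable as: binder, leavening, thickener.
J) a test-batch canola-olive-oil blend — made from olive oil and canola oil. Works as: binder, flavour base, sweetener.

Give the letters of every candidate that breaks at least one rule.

A, B, C, D, E, H, I

A: not usable as a binder; has wheat, so not gluten-free — out
B: not usable as a binder; has rye, so not gluten-free (and 2 more) — out
C: has whole egg, so not egg-free — reject
D: has whey, so not dairy-free — out
E: has rye, so not gluten-free; has egg, so not egg-free — out
F: only potato starch and sunflower seed; none excluded — OK
G: only shrimp and lemon juice; none excluded — valid
H: has coconut cream, so not tree-nut-free — no
I: has egg yolk, so not egg-free — no
J: gluten-free, tree-nut-free — keep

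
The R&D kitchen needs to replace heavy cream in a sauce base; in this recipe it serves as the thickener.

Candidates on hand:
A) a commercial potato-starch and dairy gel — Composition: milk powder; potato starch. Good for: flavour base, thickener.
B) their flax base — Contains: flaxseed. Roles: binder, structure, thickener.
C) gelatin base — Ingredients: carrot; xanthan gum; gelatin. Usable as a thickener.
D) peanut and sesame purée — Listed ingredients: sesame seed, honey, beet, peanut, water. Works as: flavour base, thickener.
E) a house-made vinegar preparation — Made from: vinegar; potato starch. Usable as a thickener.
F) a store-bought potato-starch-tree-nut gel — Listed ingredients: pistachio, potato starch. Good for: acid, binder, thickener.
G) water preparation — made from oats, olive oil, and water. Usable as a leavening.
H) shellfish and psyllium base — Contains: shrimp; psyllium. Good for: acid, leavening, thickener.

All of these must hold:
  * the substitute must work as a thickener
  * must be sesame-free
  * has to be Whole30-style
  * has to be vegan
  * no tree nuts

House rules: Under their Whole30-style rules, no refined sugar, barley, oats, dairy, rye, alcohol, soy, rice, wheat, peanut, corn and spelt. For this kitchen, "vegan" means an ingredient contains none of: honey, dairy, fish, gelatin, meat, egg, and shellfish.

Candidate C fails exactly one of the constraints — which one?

usable as a thickener: satisfied
Whole30-style: satisfied
vegan: has gelatin — fails
sesame-free: satisfied
tree-nut-free: satisfied

vegan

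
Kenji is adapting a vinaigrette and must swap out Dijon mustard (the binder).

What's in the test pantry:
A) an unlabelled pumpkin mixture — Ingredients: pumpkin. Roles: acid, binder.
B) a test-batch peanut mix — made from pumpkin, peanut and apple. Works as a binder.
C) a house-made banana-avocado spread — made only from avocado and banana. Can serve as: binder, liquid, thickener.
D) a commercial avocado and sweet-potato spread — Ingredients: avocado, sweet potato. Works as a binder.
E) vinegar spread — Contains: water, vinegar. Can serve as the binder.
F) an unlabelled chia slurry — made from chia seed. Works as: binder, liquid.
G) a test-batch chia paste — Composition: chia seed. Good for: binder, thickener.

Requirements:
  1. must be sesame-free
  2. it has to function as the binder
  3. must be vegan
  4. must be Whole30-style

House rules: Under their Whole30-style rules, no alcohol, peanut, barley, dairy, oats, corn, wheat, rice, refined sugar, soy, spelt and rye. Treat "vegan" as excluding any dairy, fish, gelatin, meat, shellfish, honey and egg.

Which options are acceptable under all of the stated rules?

A: nothing on the exclusion list — OK
B: has peanut, so not Whole30-style — no
C: all constraints satisfied — valid
D: nothing on the exclusion list — valid
E: only water and vinegar; none excluded — valid
F: every rule checks out — valid
G: no sesame, Whole30-style — keep

A, C, D, E, F, G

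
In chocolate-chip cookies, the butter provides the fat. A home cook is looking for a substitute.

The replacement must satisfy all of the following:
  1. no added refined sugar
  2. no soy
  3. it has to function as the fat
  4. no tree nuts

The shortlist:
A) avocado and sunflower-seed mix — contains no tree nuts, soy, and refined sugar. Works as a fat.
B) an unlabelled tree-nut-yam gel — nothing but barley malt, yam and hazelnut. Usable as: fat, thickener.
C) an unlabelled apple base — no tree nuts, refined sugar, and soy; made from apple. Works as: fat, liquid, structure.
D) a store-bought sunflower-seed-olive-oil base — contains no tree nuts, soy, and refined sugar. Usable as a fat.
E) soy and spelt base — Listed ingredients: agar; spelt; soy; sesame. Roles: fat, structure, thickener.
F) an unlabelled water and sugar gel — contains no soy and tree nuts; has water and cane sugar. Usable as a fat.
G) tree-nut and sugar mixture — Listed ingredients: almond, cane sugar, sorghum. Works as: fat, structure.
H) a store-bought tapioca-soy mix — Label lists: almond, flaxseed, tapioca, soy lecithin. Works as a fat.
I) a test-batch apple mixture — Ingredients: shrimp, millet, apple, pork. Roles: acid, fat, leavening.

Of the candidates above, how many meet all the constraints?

4

A: works as a fat, no soy, no tree nuts — OK
B: has hazelnut, so not tree-nut-free — out
C: all constraints satisfied — OK
D: every rule checks out — keep
E: has soy, so not soy-free — no
F: has cane sugar, so not no-added-sugar — no
G: has almond, so not tree-nut-free; has cane sugar, so not no-added-sugar — no
H: has almond, so not tree-nut-free; has soy lecithin, so not soy-free — out
I: all constraints satisfied — keep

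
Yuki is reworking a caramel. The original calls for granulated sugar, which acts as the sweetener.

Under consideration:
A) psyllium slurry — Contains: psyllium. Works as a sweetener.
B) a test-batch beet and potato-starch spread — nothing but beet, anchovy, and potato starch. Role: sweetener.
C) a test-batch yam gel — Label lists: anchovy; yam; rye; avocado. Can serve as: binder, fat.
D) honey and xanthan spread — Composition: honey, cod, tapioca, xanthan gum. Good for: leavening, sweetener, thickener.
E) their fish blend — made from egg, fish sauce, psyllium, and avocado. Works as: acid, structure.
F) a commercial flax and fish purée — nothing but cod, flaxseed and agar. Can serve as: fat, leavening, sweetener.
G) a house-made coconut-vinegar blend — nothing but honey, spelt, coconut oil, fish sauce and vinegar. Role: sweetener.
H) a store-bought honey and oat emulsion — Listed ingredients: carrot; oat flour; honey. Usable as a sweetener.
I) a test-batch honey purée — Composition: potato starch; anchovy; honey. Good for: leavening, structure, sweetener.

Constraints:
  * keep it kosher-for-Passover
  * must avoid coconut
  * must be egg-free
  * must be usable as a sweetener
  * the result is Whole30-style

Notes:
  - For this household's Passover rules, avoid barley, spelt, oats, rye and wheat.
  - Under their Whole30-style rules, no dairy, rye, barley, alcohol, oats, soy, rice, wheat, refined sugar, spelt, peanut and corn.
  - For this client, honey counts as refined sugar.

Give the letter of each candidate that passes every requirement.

A: Whole30-style, no coconut — keep
B: only anchovy, potato starch and beet; none excluded — valid
C: not usable as a sweetener; has rye, so not kosher-for-Passover (and 1 more) — reject
D: has honey, so not Whole30-style — no
E: not usable as a sweetener; has egg, so not egg-free — no
F: only cod, agar and flaxseed; none excluded — OK
G: has spelt, so not kosher-for-Passover; has honey, so not Whole30-style (and 1 more) — no
H: has oat flour, so not kosher-for-Passover; has honey, so not Whole30-style — no
I: has honey, so not Whole30-style — out

A, B, F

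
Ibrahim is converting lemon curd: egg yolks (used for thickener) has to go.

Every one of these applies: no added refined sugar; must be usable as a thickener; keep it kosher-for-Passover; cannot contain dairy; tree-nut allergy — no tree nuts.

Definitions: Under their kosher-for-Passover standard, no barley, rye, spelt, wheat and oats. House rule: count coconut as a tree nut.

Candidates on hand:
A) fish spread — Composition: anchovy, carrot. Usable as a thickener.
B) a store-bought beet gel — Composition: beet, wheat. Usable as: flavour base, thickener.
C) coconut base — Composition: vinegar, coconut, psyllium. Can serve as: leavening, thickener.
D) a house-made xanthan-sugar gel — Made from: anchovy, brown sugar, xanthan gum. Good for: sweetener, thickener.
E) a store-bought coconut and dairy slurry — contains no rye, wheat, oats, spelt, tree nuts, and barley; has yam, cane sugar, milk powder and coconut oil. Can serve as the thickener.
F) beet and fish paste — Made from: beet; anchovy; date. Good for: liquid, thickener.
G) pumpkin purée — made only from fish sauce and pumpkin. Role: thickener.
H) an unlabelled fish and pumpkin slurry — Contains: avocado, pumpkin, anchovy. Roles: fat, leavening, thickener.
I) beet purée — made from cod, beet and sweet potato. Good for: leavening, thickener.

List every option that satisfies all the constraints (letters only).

A: nothing on the exclusion list — valid
B: has wheat, so not kosher-for-Passover — reject
C: has coconut, so not tree-nut-free — no
D: has brown sugar, so not no-added-sugar — out
E: has coconut oil, so not tree-nut-free; has cane sugar, so not no-added-sugar (and 1 more) — no
F: all constraints satisfied — OK
G: kosher-for-Passover, no dairy — keep
H: only anchovy, avocado, and pumpkin; none excluded — OK
I: no refined sugar, kosher-for-Passover — OK

A, F, G, H, I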